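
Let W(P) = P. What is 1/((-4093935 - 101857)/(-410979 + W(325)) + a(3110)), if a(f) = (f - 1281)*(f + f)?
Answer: 205327/2335880074156 ≈ 8.7901e-8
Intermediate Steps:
a(f) = 2*f*(-1281 + f) (a(f) = (-1281 + f)*(2*f) = 2*f*(-1281 + f))
1/((-4093935 - 101857)/(-410979 + W(325)) + a(3110)) = 1/((-4093935 - 101857)/(-410979 + 325) + 2*3110*(-1281 + 3110)) = 1/(-4195792/(-410654) + 2*3110*1829) = 1/(-4195792*(-1/410654) + 11376380) = 1/(2097896/205327 + 11376380) = 1/(2335880074156/205327) = 205327/2335880074156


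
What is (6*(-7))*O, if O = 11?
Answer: -462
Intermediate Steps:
(6*(-7))*O = (6*(-7))*11 = -42*11 = -462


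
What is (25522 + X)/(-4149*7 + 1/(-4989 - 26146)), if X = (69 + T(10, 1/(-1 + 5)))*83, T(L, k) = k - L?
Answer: -3790966465/3617015224 ≈ -1.0481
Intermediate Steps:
X = 19671/4 (X = (69 + (1/(-1 + 5) - 1*10))*83 = (69 + (1/4 - 10))*83 = (69 - 39/4)*83 = (237/4)*83 = 19671/4 ≈ 4917.8)
(25522 + X)/(-4149*7 + 1/(-4989 - 26146)) = (25522 + 19671/4)/(-4149*7 + 1/(-4989 - 26146)) = 121759/(4*(-29043 + 1/(-31135))) = 121759/(4*(-29043 - 1/31135)) = 121759/(4*(-904253806/31135)) = (121759/4)*(-31135/904253806) = -3790966465/3617015224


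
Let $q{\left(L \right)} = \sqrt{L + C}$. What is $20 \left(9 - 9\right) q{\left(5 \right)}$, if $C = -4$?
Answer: $0$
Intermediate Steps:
$q{\left(L \right)} = \sqrt{-4 + L}$ ($q{\left(L \right)} = \sqrt{L - 4} = \sqrt{-4 + L}$)
$20 \left(9 - 9\right) q{\left(5 \right)} = 20 \left(9 - 9\right) \sqrt{-4 + 5} = 20 \left(9 - 9\right) \sqrt{1} = 20 \cdot 0 \cdot 1 = 0 \cdot 1 = 0$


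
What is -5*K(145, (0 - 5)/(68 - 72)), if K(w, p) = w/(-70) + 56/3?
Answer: -3485/42 ≈ -82.976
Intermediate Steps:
K(w, p) = 56/3 - w/70 (K(w, p) = w*(-1/70) + 56*(⅓) = -w/70 + 56/3 = 56/3 - w/70)
-5*K(145, (0 - 5)/(68 - 72)) = -5*(56/3 - 1/70*145) = -5*(56/3 - 29/14) = -5*697/42 = -3485/42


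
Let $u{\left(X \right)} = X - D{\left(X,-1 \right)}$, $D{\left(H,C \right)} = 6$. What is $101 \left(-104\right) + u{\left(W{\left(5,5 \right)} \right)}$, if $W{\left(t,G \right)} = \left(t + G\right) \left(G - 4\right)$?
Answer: $-10500$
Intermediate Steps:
$W{\left(t,G \right)} = \left(-4 + G\right) \left(G + t\right)$ ($W{\left(t,G \right)} = \left(G + t\right) \left(-4 + G\right) = \left(-4 + G\right) \left(G + t\right)$)
$u{\left(X \right)} = -6 + X$ ($u{\left(X \right)} = X - 6 = -6 + X$)
$101 \left(-104\right) + u{\left(W{\left(5,5 \right)} \right)} = 101 \left(-104\right) + \left(-6 + \left(5^{2} - 20 - 20 + 5 \cdot 5\right)\right) = -10504 + \left(-6 + \left(25 - 20 - 20 + 25\right)\right) = -10504 + \left(-6 + 10\right) = -10504 + 4 = -10500$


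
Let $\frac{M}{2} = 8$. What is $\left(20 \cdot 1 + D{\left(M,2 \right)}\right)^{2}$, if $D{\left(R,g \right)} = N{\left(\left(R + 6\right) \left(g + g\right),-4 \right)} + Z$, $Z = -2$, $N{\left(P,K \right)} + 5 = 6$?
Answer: $361$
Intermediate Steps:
$N{\left(P,K \right)} = 1$ ($N{\left(P,K \right)} = -5 + 6 = 1$)
$M = 16$ ($M = 2 \cdot 8 = 16$)
$D{\left(R,g \right)} = -1$ ($D{\left(R,g \right)} = 1 - 2 = -1$)
$\left(20 \cdot 1 + D{\left(M,2 \right)}\right)^{2} = \left(20 \cdot 1 - 1\right)^{2} = \left(20 - 1\right)^{2} = 19^{2} = 361$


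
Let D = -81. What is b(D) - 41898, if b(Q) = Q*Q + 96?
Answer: -35241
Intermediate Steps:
b(Q) = 96 + Q² (b(Q) = Q² + 96 = 96 + Q²)
b(D) - 41898 = (96 + (-81)²) - 41898 = (96 + 6561) - 41898 = 6657 - 41898 = -35241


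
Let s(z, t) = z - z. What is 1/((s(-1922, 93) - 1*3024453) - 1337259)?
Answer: -1/4361712 ≈ -2.2927e-7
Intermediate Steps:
s(z, t) = 0
1/((s(-1922, 93) - 1*3024453) - 1337259) = 1/((0 - 1*3024453) - 1337259) = 1/((0 - 3024453) - 1337259) = 1/(-3024453 - 1337259) = 1/(-4361712) = -1/4361712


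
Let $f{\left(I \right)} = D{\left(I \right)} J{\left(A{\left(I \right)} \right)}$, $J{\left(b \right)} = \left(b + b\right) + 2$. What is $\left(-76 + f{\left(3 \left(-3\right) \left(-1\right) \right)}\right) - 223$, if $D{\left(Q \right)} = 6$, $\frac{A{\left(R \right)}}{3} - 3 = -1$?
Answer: $-215$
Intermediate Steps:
$A{\left(R \right)} = 6$ ($A{\left(R \right)} = 9 + 3 \left(-1\right) = 9 - 3 = 6$)
$J{\left(b \right)} = 2 + 2 b$ ($J{\left(b \right)} = 2 b + 2 = 2 + 2 b$)
$f{\left(I \right)} = 84$ ($f{\left(I \right)} = 6 \left(2 + 2 \cdot 6\right) = 6 \left(2 + 12\right) = 6 \cdot 14 = 84$)
$\left(-76 + f{\left(3 \left(-3\right) \left(-1\right) \right)}\right) - 223 = \left(-76 + 84\right) - 223 = 8 - 223 = -215$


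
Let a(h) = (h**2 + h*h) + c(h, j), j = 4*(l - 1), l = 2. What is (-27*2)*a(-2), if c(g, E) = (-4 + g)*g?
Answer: -1080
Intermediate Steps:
j = 4 (j = 4*(2 - 1) = 4*1 = 4)
c(g, E) = g*(-4 + g)
a(h) = 2*h**2 + h*(-4 + h) (a(h) = (h**2 + h*h) + h*(-4 + h) = (h**2 + h**2) + h*(-4 + h) = 2*h**2 + h*(-4 + h))
(-27*2)*a(-2) = (-27*2)*(-2*(-4 + 3*(-2))) = -(-108)*(-4 - 6) = -(-108)*(-10) = -54*20 = -1080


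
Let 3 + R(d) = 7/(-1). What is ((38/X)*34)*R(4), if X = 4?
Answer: -3230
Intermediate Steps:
R(d) = -10 (R(d) = -3 + 7/(-1) = -3 + 7*(-1) = -3 - 7 = -10)
((38/X)*34)*R(4) = ((38/4)*34)*(-10) = ((38*(1/4))*34)*(-10) = ((19/2)*34)*(-10) = 323*(-10) = -3230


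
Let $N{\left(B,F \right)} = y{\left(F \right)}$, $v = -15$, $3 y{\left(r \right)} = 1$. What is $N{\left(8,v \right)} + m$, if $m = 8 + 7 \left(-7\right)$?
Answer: $- \frac{122}{3} \approx -40.667$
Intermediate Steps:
$y{\left(r \right)} = \frac{1}{3}$ ($y{\left(r \right)} = \frac{1}{3} \cdot 1 = \frac{1}{3}$)
$N{\left(B,F \right)} = \frac{1}{3}$
$m = -41$ ($m = 8 - 49 = -41$)
$N{\left(8,v \right)} + m = \frac{1}{3} - 41 = - \frac{122}{3}$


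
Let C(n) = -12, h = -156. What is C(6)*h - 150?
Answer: 1722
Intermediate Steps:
C(6)*h - 150 = -12*(-156) - 150 = 1872 - 150 = 1722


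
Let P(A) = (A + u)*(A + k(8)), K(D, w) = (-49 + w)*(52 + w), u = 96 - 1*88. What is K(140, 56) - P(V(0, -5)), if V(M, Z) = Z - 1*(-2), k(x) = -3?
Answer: 786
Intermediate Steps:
u = 8 (u = 96 - 88 = 8)
V(M, Z) = 2 + Z (V(M, Z) = Z + 2 = 2 + Z)
P(A) = (-3 + A)*(8 + A) (P(A) = (A + 8)*(A - 3) = (8 + A)*(-3 + A) = (-3 + A)*(8 + A))
K(140, 56) - P(V(0, -5)) = (-2548 + 56² + 3*56) - (-24 + (2 - 5)² + 5*(2 - 5)) = (-2548 + 3136 + 168) - (-24 + (-3)² + 5*(-3)) = 756 - (-24 + 9 - 15) = 756 - 1*(-30) = 756 + 30 = 786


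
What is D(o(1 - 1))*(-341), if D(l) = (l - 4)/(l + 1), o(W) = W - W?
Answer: 1364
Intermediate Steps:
o(W) = 0
D(l) = (-4 + l)/(1 + l)
D(o(1 - 1))*(-341) = ((-4 + 0)/(1 + 0))*(-341) = (-4/1)*(-341) = (1*(-4))*(-341) = -4*(-341) = 1364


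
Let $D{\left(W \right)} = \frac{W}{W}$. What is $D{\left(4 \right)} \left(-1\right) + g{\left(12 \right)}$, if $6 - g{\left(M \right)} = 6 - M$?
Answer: $11$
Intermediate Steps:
$g{\left(M \right)} = M$ ($g{\left(M \right)} = 6 - \left(6 - M\right) = 6 + \left(-6 + M\right) = M$)
$D{\left(W \right)} = 1$
$D{\left(4 \right)} \left(-1\right) + g{\left(12 \right)} = 1 \left(-1\right) + 12 = -1 + 12 = 11$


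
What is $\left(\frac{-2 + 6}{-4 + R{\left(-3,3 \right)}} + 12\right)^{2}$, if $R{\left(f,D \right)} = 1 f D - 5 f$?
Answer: $196$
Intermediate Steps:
$R{\left(f,D \right)} = - 5 f + D f$ ($R{\left(f,D \right)} = f D - 5 f = D f - 5 f = - 5 f + D f$)
$\left(\frac{-2 + 6}{-4 + R{\left(-3,3 \right)}} + 12\right)^{2} = \left(\frac{-2 + 6}{-4 - 3 \left(-5 + 3\right)} + 12\right)^{2} = \left(\frac{4}{-4 - -6} + 12\right)^{2} = \left(\frac{4}{-4 + 6} + 12\right)^{2} = \left(\frac{4}{2} + 12\right)^{2} = \left(4 \cdot \frac{1}{2} + 12\right)^{2} = \left(2 + 12\right)^{2} = 14^{2} = 196$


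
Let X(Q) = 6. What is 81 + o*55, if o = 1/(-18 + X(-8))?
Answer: 917/12 ≈ 76.417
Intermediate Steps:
o = -1/12 (o = 1/(-18 + 6) = 1/(-12) = -1/12 ≈ -0.083333)
81 + o*55 = 81 - 1/12*55 = 81 - 55/12 = 917/12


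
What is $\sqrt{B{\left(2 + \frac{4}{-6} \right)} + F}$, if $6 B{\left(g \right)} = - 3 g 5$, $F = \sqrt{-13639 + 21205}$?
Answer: $\frac{\sqrt{-30 + 9 \sqrt{7566}}}{3} \approx 9.146$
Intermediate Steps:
$F = \sqrt{7566} \approx 86.983$
$B{\left(g \right)} = - \frac{5 g}{2}$ ($B{\left(g \right)} = \frac{- 3 g 5}{6} = \frac{\left(-15\right) g}{6} = - \frac{5 g}{2}$)
$\sqrt{B{\left(2 + \frac{4}{-6} \right)} + F} = \sqrt{- \frac{5 \left(2 + \frac{4}{-6}\right)}{2} + \sqrt{7566}} = \sqrt{- \frac{5 \left(2 + 4 \left(- \frac{1}{6}\right)\right)}{2} + \sqrt{7566}} = \sqrt{- \frac{5 \left(2 - \frac{2}{3}\right)}{2} + \sqrt{7566}} = \sqrt{\left(- \frac{5}{2}\right) \frac{4}{3} + \sqrt{7566}} = \sqrt{- \frac{10}{3} + \sqrt{7566}}$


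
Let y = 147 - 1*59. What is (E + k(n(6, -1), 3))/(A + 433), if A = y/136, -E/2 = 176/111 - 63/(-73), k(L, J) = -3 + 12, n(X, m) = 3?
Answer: 565165/59735316 ≈ 0.0094611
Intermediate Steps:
y = 88 (y = 147 - 59 = 88)
k(L, J) = 9
E = -39682/8103 (E = -2*(176/111 - 63/(-73)) = -2*(176*(1/111) - 63*(-1/73)) = -2*(176/111 + 63/73) = -2*19841/8103 = -39682/8103 ≈ -4.8972)
A = 11/17 (A = 88/136 = 88*(1/136) = 11/17 ≈ 0.64706)
(E + k(n(6, -1), 3))/(A + 433) = (-39682/8103 + 9)/(11/17 + 433) = 33245/(8103*(7372/17)) = (33245/8103)*(17/7372) = 565165/59735316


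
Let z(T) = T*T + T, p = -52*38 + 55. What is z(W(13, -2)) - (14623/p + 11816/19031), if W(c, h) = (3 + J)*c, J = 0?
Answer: 57286931337/36558551 ≈ 1567.0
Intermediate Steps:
p = -1921 (p = -1976 + 55 = -1921)
W(c, h) = 3*c (W(c, h) = (3 + 0)*c = 3*c)
z(T) = T + T² (z(T) = T² + T = T + T²)
z(W(13, -2)) - (14623/p + 11816/19031) = (3*13)*(1 + 3*13) - (14623/(-1921) + 11816/19031) = 39*(1 + 39) - (14623*(-1/1921) + 11816*(1/19031)) = 39*40 - (-14623/1921 + 11816/19031) = 1560 - 1*(-255591777/36558551) = 1560 + 255591777/36558551 = 57286931337/36558551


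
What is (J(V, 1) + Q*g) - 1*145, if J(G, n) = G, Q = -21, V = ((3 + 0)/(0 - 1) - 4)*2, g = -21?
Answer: 282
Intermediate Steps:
V = -14 (V = (3/(-1) - 4)*2 = (3*(-1) - 4)*2 = (-3 - 4)*2 = -7*2 = -14)
(J(V, 1) + Q*g) - 1*145 = (-14 - 21*(-21)) - 1*145 = (-14 + 441) - 145 = 427 - 145 = 282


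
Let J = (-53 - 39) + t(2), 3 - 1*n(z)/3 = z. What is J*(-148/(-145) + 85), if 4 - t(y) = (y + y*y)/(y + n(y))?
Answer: -5562958/725 ≈ -7673.0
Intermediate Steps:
n(z) = 9 - 3*z
t(y) = 4 - (y + y²)/(9 - 2*y) (t(y) = 4 - (y + y*y)/(y + (9 - 3*y)) = 4 - (y + y²)/(9 - 2*y))
J = -446/5 (J = (-53 - 39) + (-36 + 2² + 9*2)/(-9 + 2*2) = -92 + (-36 + 4 + 18)/(-9 + 4) = -92 - 14/(-5) = -92 - ⅕*(-14) = -92 + 14/5 = -446/5 ≈ -89.200)
J*(-148/(-145) + 85) = -446*(-148/(-145) + 85)/5 = -446*(-148*(-1/145) + 85)/5 = -446*(148/145 + 85)/5 = -446/5*12473/145 = -5562958/725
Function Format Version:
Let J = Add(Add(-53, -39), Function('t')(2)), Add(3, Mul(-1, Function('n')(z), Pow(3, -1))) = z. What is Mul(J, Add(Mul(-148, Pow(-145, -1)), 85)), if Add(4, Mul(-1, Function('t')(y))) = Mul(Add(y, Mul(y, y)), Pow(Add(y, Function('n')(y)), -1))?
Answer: Rational(-5562958, 725) ≈ -7673.0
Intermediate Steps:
Function('n')(z) = Add(9, Mul(-3, z))
Function('t')(y) = Add(4, Mul(-1, Pow(Add(9, Mul(-2, y)), -1), Add(y, Pow(y, 2)))) (Function('t')(y) = Add(4, Mul(-1, Mul(Add(y, Mul(y, y)), Pow(Add(y, Add(9, Mul(-3, y))), -1)))) = Add(4, Mul(-1, Mul(Add(y, Pow(y, 2)), Pow(Add(9, Mul(-2, y)), -1)))) = Add(4, Mul(-1, Mul(Pow(Add(9, Mul(-2, y)), -1), Add(y, Pow(y, 2))))) = Add(4, Mul(-1, Pow(Add(9, Mul(-2, y)), -1), Add(y, Pow(y, 2)))))
J = Rational(-446, 5) (J = Add(Add(-53, -39), Mul(Pow(Add(-9, Mul(2, 2)), -1), Add(-36, Pow(2, 2), Mul(9, 2)))) = Add(-92, Mul(Pow(Add(-9, 4), -1), Add(-36, 4, 18))) = Add(-92, Mul(Pow(-5, -1), -14)) = Add(-92, Mul(Rational(-1, 5), -14)) = Add(-92, Rational(14, 5)) = Rational(-446, 5) ≈ -89.200)
Mul(J, Add(Mul(-148, Pow(-145, -1)), 85)) = Mul(Rational(-446, 5), Add(Mul(-148, Pow(-145, -1)), 85)) = Mul(Rational(-446, 5), Add(Mul(-148, Rational(-1, 145)), 85)) = Mul(Rational(-446, 5), Add(Rational(148, 145), 85)) = Mul(Rational(-446, 5), Rational(12473, 145)) = Rational(-5562958, 725)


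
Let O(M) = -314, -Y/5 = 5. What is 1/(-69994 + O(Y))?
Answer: -1/70308 ≈ -1.4223e-5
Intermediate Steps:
Y = -25 (Y = -5*5 = -25)
1/(-69994 + O(Y)) = 1/(-69994 - 314) = 1/(-70308) = -1/70308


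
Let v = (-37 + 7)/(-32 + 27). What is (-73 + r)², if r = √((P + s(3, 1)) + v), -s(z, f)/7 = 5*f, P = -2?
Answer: (73 - I*√31)² ≈ 5298.0 - 812.89*I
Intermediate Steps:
s(z, f) = -35*f
v = 6 (v = -30/(-5) = -30*(-⅕) = 6)
r = I*√31 (r = √((-2 - 35*1) + 6) = √((-2 - 35) + 6) = √(-37 + 6) = √(-31) = I*√31 ≈ 5.5678*I)
(-73 + r)² = (-73 + I*√31)²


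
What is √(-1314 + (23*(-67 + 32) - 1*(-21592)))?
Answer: √19473 ≈ 139.55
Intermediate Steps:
√(-1314 + (23*(-67 + 32) - 1*(-21592))) = √(-1314 + (23*(-35) + 21592)) = √(-1314 + (-805 + 21592)) = √(-1314 + 20787) = √19473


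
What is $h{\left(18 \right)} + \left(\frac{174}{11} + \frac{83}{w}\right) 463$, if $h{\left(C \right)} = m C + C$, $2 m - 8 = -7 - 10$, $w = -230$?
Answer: $\frac{17947151}{2530} \approx 7093.7$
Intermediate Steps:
$m = - \frac{9}{2}$ ($m = 4 + \frac{-7 - 10}{2} = 4 + \frac{1}{2} \left(-17\right) = 4 - \frac{17}{2} = - \frac{9}{2} \approx -4.5$)
$h{\left(C \right)} = - \frac{7 C}{2}$ ($h{\left(C \right)} = - \frac{9 C}{2} + C = - \frac{7 C}{2}$)
$h{\left(18 \right)} + \left(\frac{174}{11} + \frac{83}{w}\right) 463 = \left(- \frac{7}{2}\right) 18 + \left(\frac{174}{11} + \frac{83}{-230}\right) 463 = -63 + \left(174 \cdot \frac{1}{11} + 83 \left(- \frac{1}{230}\right)\right) 463 = -63 + \left(\frac{174}{11} - \frac{83}{230}\right) 463 = -63 + \frac{39107}{2530} \cdot 463 = -63 + \frac{18106541}{2530} = \frac{17947151}{2530}$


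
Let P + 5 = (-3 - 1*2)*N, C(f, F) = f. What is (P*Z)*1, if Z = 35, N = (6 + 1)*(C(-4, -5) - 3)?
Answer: 8400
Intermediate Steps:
N = -49 (N = (6 + 1)*(-4 - 3) = 7*(-7) = -49)
P = 240 (P = -5 + (-3 - 1*2)*(-49) = -5 + (-3 - 2)*(-49) = -5 - 5*(-49) = -5 + 245 = 240)
(P*Z)*1 = (240*35)*1 = 8400*1 = 8400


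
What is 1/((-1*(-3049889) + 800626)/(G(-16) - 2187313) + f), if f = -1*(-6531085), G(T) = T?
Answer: 2187329/14285627771450 ≈ 1.5311e-7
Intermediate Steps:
f = 6531085
1/((-1*(-3049889) + 800626)/(G(-16) - 2187313) + f) = 1/((-1*(-3049889) + 800626)/(-16 - 2187313) + 6531085) = 1/((3049889 + 800626)/(-2187329) + 6531085) = 1/(3850515*(-1/2187329) + 6531085) = 1/(-3850515/2187329 + 6531085) = 1/(14285627771450/2187329) = 2187329/14285627771450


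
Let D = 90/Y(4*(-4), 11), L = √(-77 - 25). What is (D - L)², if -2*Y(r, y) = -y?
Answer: 20058/121 - 360*I*√102/11 ≈ 165.77 - 330.53*I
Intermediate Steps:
Y(r, y) = y/2 (Y(r, y) = -(-1)*y/2 = y/2)
L = I*√102 (L = √(-102) = I*√102 ≈ 10.1*I)
D = 180/11 (D = 90/(((½)*11)) = 90/(11/2) = 90*(2/11) = 180/11 ≈ 16.364)
(D - L)² = (180/11 - I*√102)²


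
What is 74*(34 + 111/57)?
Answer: 50542/19 ≈ 2660.1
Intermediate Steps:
74*(34 + 111/57) = 74*(34 + 111*(1/57)) = 74*(34 + 37/19) = 74*(683/19) = 50542/19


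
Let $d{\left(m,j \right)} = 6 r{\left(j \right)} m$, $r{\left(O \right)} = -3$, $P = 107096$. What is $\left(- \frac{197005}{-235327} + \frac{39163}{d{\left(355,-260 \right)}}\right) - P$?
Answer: $- \frac{161052445954231}{1503739530} \approx -1.071 \cdot 10^{5}$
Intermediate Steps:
$d{\left(m,j \right)} = - 18 m$ ($d{\left(m,j \right)} = 6 \left(-3\right) m = - 18 m$)
$\left(- \frac{197005}{-235327} + \frac{39163}{d{\left(355,-260 \right)}}\right) - P = \left(- \frac{197005}{-235327} + \frac{39163}{\left(-18\right) 355}\right) - 107096 = \left(\left(-197005\right) \left(- \frac{1}{235327}\right) + \frac{39163}{-6390}\right) - 107096 = \left(\frac{197005}{235327} + 39163 \left(- \frac{1}{6390}\right)\right) - 107096 = \left(\frac{197005}{235327} - \frac{39163}{6390}\right) - 107096 = - \frac{7957249351}{1503739530} - 107096 = - \frac{161052445954231}{1503739530}$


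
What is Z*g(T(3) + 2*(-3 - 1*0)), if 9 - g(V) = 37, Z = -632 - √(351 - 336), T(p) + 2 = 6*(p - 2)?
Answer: 17696 + 28*√15 ≈ 17804.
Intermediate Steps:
T(p) = -14 + 6*p (T(p) = -2 + 6*(p - 2) = -2 + 6*(-2 + p) = -2 + (-12 + 6*p) = -14 + 6*p)
Z = -632 - √15 ≈ -635.87
g(V) = -28 (g(V) = 9 - 1*37 = 9 - 37 = -28)
Z*g(T(3) + 2*(-3 - 1*0)) = (-632 - √15)*(-28) = 17696 + 28*√15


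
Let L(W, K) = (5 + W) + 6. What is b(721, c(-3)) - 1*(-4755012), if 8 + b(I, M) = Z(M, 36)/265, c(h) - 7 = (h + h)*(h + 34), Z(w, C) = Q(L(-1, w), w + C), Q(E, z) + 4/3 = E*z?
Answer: 3780223886/795 ≈ 4.7550e+6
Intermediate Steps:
L(W, K) = 11 + W
Q(E, z) = -4/3 + E*z
Z(w, C) = -4/3 + 10*C + 10*w (Z(w, C) = -4/3 + (11 - 1)*(w + C) = -4/3 + 10*(C + w) = -4/3 + (10*C + 10*w) = -4/3 + 10*C + 10*w)
c(h) = 7 + 2*h*(34 + h) (c(h) = 7 + (h + h)*(h + 34) = 7 + (2*h)*(34 + h) = 7 + 2*h*(34 + h))
b(I, M) = -5284/795 + 2*M/53 (b(I, M) = -8 + (-4/3 + 10*36 + 10*M)/265 = -8 + (-4/3 + 360 + 10*M)*(1/265) = -8 + (1076/3 + 10*M)*(1/265) = -8 + (1076/795 + 2*M/53) = -5284/795 + 2*M/53)
b(721, c(-3)) - 1*(-4755012) = (-5284/795 + 2*(7 + 2*(-3)**2 + 68*(-3))/53) - 1*(-4755012) = (-5284/795 + 2*(7 + 2*9 - 204)/53) + 4755012 = (-5284/795 + 2*(7 + 18 - 204)/53) + 4755012 = (-5284/795 + (2/53)*(-179)) + 4755012 = (-5284/795 - 358/53) + 4755012 = -10654/795 + 4755012 = 3780223886/795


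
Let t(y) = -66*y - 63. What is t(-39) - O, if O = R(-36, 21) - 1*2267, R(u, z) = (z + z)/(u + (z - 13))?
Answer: 9559/2 ≈ 4779.5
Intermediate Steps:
R(u, z) = 2*z/(-13 + u + z) (R(u, z) = (2*z)/(u + (-13 + z)) = (2*z)/(-13 + u + z) = 2*z/(-13 + u + z))
O = -4537/2 (O = 2*21/(-13 - 36 + 21) - 1*2267 = 2*21/(-28) - 2267 = 2*21*(-1/28) - 2267 = -3/2 - 2267 = -4537/2 ≈ -2268.5)
t(y) = -63 - 66*y
t(-39) - O = (-63 - 66*(-39)) - 1*(-4537/2) = (-63 + 2574) + 4537/2 = 2511 + 4537/2 = 9559/2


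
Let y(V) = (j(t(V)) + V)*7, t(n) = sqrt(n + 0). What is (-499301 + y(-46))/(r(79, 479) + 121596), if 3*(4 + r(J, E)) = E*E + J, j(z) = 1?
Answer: -187356/74287 ≈ -2.5221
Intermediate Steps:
t(n) = sqrt(n)
y(V) = 7 + 7*V (y(V) = (1 + V)*7 = 7 + 7*V)
r(J, E) = -4 + J/3 + E**2/3 (r(J, E) = -4 + (E*E + J)/3 = -4 + (E**2 + J)/3 = -4 + (J + E**2)/3 = -4 + (J/3 + E**2/3) = -4 + J/3 + E**2/3)
(-499301 + y(-46))/(r(79, 479) + 121596) = (-499301 + (7 + 7*(-46)))/((-4 + (1/3)*79 + (1/3)*479**2) + 121596) = (-499301 + (7 - 322))/((-4 + 79/3 + (1/3)*229441) + 121596) = (-499301 - 315)/((-4 + 79/3 + 229441/3) + 121596) = -499616/(229508/3 + 121596) = -499616/594296/3 = -499616*3/594296 = -187356/74287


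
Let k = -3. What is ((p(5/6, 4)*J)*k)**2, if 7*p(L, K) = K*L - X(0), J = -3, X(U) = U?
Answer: 900/49 ≈ 18.367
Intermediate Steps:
p(L, K) = K*L/7 (p(L, K) = (K*L - 1*0)/7 = (K*L + 0)/7 = (K*L)/7 = K*L/7)
((p(5/6, 4)*J)*k)**2 = ((((1/7)*4*(5/6))*(-3))*(-3))**2 = (((10/21)*(-3))*(-3))**2 = (-10/7*(-3))**2 = (30/7)**2 = 900/49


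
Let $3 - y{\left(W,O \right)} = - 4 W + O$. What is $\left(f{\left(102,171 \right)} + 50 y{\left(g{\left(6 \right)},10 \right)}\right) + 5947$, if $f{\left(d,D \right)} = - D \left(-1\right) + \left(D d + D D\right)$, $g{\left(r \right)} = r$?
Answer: $53651$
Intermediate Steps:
$f{\left(d,D \right)} = D + D^{2} + D d$ ($f{\left(d,D \right)} = D + \left(D d + D^{2}\right) = D + \left(D^{2} + D d\right) = D + D^{2} + D d$)
$y{\left(W,O \right)} = 3 - O + 4 W$ ($y{\left(W,O \right)} = 3 - \left(- 4 W + O\right) = 3 - \left(O - 4 W\right) = 3 - O + 4 W$)
$\left(f{\left(102,171 \right)} + 50 y{\left(g{\left(6 \right)},10 \right)}\right) + 5947 = \left(171 \left(1 + 171 + 102\right) + 50 \left(3 - 10 + 4 \cdot 6\right)\right) + 5947 = \left(171 \cdot 274 + 50 \left(3 - 10 + 24\right)\right) + 5947 = \left(46854 + 50 \cdot 17\right) + 5947 = \left(46854 + 850\right) + 5947 = 47704 + 5947 = 53651$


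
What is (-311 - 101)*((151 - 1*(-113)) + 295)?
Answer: -230308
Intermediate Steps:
(-311 - 101)*((151 - 1*(-113)) + 295) = -412*((151 + 113) + 295) = -412*(264 + 295) = -412*559 = -230308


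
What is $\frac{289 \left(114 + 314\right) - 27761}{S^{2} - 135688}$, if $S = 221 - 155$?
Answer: $- \frac{95931}{131332} \approx -0.73045$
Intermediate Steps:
$S = 66$ ($S = 221 - 155 = 66$)
$\frac{289 \left(114 + 314\right) - 27761}{S^{2} - 135688} = \frac{289 \left(114 + 314\right) - 27761}{66^{2} - 135688} = \frac{289 \cdot 428 - 27761}{4356 - 135688} = \frac{123692 - 27761}{-131332} = 95931 \left(- \frac{1}{131332}\right) = - \frac{95931}{131332}$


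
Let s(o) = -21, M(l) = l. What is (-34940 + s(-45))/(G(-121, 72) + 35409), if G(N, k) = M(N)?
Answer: -34961/35288 ≈ -0.99073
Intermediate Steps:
G(N, k) = N
(-34940 + s(-45))/(G(-121, 72) + 35409) = (-34940 - 21)/(-121 + 35409) = -34961/35288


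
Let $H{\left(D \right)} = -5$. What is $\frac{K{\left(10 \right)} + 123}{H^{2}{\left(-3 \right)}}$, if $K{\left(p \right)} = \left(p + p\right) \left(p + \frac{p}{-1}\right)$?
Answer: $\frac{123}{25} \approx 4.92$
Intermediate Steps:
$K{\left(p \right)} = 0$ ($K{\left(p \right)} = 2 p \left(p + p \left(-1\right)\right) = 2 p \left(p - p\right) = 2 p 0 = 0$)
$\frac{K{\left(10 \right)} + 123}{H^{2}{\left(-3 \right)}} = \frac{0 + 123}{\left(-5\right)^{2}} = \frac{123}{25}$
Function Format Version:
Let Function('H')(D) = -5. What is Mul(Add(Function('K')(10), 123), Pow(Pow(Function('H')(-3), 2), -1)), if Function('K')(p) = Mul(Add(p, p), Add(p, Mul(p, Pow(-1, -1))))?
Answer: Rational(123, 25) ≈ 4.9200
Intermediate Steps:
Function('K')(p) = 0 (Function('K')(p) = Mul(Mul(2, p), Add(p, Mul(p, -1))) = Mul(Mul(2, p), Add(p, Mul(-1, p))) = Mul(Mul(2, p), 0) = 0)
Mul(Add(Function('K')(10), 123), Pow(Pow(Function('H')(-3), 2), -1)) = Mul(Add(0, 123), Pow(Pow(-5, 2), -1)) = Mul(123, Pow(25, -1)) = Mul(123, Rational(1, 25)) = Rational(123, 25)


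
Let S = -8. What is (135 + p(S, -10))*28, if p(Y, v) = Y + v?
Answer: 3276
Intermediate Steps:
(135 + p(S, -10))*28 = (135 + (-8 - 10))*28 = (135 - 18)*28 = 117*28 = 3276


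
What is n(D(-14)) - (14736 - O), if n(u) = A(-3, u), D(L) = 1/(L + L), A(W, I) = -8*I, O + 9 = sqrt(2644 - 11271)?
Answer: -103213/7 + I*sqrt(8627) ≈ -14745.0 + 92.882*I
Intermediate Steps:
O = -9 + I*sqrt(8627) (O = -9 + sqrt(2644 - 11271) = -9 + sqrt(-8627) = -9 + I*sqrt(8627) ≈ -9.0 + 92.882*I)
D(L) = 1/(2*L)
n(u) = -8*u
n(D(-14)) - (14736 - O) = -4/(-14) - (14736 - (-9 + I*sqrt(8627))) = -4*(-1)/14 - (14736 + (9 - I*sqrt(8627))) = -8*(-1/28) - (14745 - I*sqrt(8627)) = 2/7 + (-14745 + I*sqrt(8627)) = -103213/7 + I*sqrt(8627)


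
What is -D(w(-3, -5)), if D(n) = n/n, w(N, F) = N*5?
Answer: -1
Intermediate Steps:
w(N, F) = 5*N
D(n) = 1
-D(w(-3, -5)) = -1*1 = -1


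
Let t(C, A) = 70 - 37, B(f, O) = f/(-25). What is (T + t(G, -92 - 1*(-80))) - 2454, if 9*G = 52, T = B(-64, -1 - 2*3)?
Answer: -60461/25 ≈ -2418.4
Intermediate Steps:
B(f, O) = -f/25 (B(f, O) = f*(-1/25) = -f/25)
T = 64/25 (T = -1/25*(-64) = 64/25 ≈ 2.5600)
G = 52/9 (G = (⅑)*52 = 52/9 ≈ 5.7778)
t(C, A) = 33
(T + t(G, -92 - 1*(-80))) - 2454 = (64/25 + 33) - 2454 = 889/25 - 2454 = -60461/25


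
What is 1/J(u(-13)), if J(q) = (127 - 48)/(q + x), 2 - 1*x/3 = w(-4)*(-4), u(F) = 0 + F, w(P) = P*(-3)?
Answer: 137/79 ≈ 1.7342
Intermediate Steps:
w(P) = -3*P
u(F) = F
x = 150 (x = 6 - 3*(-3*(-4))*(-4) = 6 - 36*(-4) = 6 - 3*(-48) = 6 + 144 = 150)
J(q) = 79/(150 + q) (J(q) = (127 - 48)/(q + 150) = 79/(150 + q))
1/J(u(-13)) = 1/(79/(150 - 13)) = 1/(79/137) = 137/79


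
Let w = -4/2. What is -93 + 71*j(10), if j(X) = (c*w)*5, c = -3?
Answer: 2037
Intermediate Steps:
w = -2 (w = -4*½ = -2)
j(X) = 30 (j(X) = -3*(-2)*5 = 6*5 = 30)
-93 + 71*j(10) = -93 + 71*30 = -93 + 2130 = 2037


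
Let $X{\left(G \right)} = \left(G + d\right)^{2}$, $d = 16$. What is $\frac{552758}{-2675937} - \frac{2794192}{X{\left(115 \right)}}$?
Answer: $- \frac{57149371282}{350547747} \approx -163.03$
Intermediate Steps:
$X{\left(G \right)} = \left(16 + G\right)^{2}$ ($X{\left(G \right)} = \left(G + 16\right)^{2} = \left(16 + G\right)^{2}$)
$\frac{552758}{-2675937} - \frac{2794192}{X{\left(115 \right)}} = \frac{552758}{-2675937} - \frac{2794192}{\left(16 + 115\right)^{2}} = 552758 \left(- \frac{1}{2675937}\right) - \frac{2794192}{131^{2}} = - \frac{552758}{2675937} - \frac{2794192}{17161} = - \frac{57149371282}{350547747}$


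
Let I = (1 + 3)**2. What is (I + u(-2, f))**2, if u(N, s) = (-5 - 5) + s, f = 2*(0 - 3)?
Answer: 0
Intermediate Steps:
f = -6 (f = 2*(-3) = -6)
I = 16 (I = 4**2 = 16)
u(N, s) = -10 + s
(I + u(-2, f))**2 = (16 + (-10 - 6))**2 = (16 - 16)**2 = 0**2 = 0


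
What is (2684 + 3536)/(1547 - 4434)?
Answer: -6220/2887 ≈ -2.1545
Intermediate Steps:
(2684 + 3536)/(1547 - 4434) = 6220/(-2887) = 6220*(-1/2887) = -6220/2887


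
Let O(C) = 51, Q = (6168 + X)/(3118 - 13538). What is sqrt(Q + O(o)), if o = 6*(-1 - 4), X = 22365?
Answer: 7*sqrt(26735115)/5210 ≈ 6.9471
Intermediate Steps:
o = -30 (o = 6*(-5) = -30)
Q = -28533/10420 (Q = (6168 + 22365)/(3118 - 13538) = 28533/(-10420) = 28533*(-1/10420) = -28533/10420 ≈ -2.7383)
sqrt(Q + O(o)) = sqrt(-28533/10420 + 51) = sqrt(502887/10420) = 7*sqrt(26735115)/5210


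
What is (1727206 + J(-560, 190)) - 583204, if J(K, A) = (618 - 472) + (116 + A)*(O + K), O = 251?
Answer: 1049594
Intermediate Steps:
J(K, A) = 146 + (116 + A)*(251 + K) (J(K, A) = (618 - 472) + (116 + A)*(251 + K) = 146 + (116 + A)*(251 + K))
(1727206 + J(-560, 190)) - 583204 = (1727206 + (29262 + 116*(-560) + 251*190 + 190*(-560))) - 583204 = (1727206 + (29262 - 64960 + 47690 - 106400)) - 583204 = (1727206 - 94408) - 583204 = 1632798 - 583204 = 1049594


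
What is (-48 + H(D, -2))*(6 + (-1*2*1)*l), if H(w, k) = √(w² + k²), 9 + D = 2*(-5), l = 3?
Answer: 0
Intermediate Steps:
D = -19 (D = -9 + 2*(-5) = -9 - 10 = -19)
H(w, k) = √(k² + w²)
(-48 + H(D, -2))*(6 + (-1*2*1)*l) = (-48 + √((-2)² + (-19)²))*(6 + (-1*2*1)*3) = (-48 + √(4 + 361))*(6 - 2*1*3) = (-48 + √365)*(6 - 2*3) = (-48 + √365)*(6 - 6) = (-48 + √365)*0 = 0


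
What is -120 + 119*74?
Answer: 8686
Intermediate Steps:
-120 + 119*74 = -120 + 8806 = 8686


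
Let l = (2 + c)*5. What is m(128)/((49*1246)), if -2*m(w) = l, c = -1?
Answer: -5/122108 ≈ -4.0947e-5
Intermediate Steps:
l = 5 (l = (2 - 1)*5 = 1*5 = 5)
m(w) = -5/2 (m(w) = -½*5 = -5/2)
m(128)/((49*1246)) = -5/(2*(49*1246)) = -5/2/61054 = -5/2*1/61054 = -5/122108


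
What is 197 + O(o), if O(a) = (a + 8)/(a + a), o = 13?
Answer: 5143/26 ≈ 197.81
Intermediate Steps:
O(a) = (8 + a)/(2*a) (O(a) = (8 + a)/((2*a)) = (8 + a)*(1/(2*a)) = (8 + a)/(2*a))
197 + O(o) = 197 + (½)*(8 + 13)/13 = 197 + (½)*(1/13)*21 = 197 + 21/26 = 5143/26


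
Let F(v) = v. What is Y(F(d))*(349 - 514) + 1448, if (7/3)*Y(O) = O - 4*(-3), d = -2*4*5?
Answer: 3428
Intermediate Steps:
d = -40 (d = -8*5 = -40)
Y(O) = 36/7 + 3*O/7 (Y(O) = 3*(O - 4*(-3))/7 = 3*(O + 12)/7 = 3*(12 + O)/7 = 36/7 + 3*O/7)
Y(F(d))*(349 - 514) + 1448 = (36/7 + (3/7)*(-40))*(349 - 514) + 1448 = (36/7 - 120/7)*(-165) + 1448 = -12*(-165) + 1448 = 1980 + 1448 = 3428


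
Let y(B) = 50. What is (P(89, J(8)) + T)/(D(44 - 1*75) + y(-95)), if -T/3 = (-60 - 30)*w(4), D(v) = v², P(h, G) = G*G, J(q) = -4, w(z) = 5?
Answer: 1366/1011 ≈ 1.3511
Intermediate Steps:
P(h, G) = G²
T = 1350 (T = -3*(-60 - 30)*5 = -(-270)*5 = -3*(-450) = 1350)
(P(89, J(8)) + T)/(D(44 - 1*75) + y(-95)) = ((-4)² + 1350)/((44 - 1*75)² + 50) = (16 + 1350)/((44 - 75)² + 50) = 1366/((-31)² + 50) = 1366/(961 + 50) = 1366/1011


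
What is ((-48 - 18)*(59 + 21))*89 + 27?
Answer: -469893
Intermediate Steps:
((-48 - 18)*(59 + 21))*89 + 27 = -66*80*89 + 27 = -5280*89 + 27 = -469920 + 27 = -469893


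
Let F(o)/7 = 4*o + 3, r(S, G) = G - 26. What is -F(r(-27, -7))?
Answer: 903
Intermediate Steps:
r(S, G) = -26 + G
F(o) = 21 + 28*o (F(o) = 7*(4*o + 3) = 7*(3 + 4*o) = 21 + 28*o)
-F(r(-27, -7)) = -(21 + 28*(-26 - 7)) = -(21 + 28*(-33)) = -(21 - 924) = -1*(-903) = 903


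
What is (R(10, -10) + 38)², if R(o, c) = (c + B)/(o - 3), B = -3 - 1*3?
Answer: 62500/49 ≈ 1275.5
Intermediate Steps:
B = -6 (B = -3 - 3 = -6)
R(o, c) = (-6 + c)/(-3 + o) (R(o, c) = (c - 6)/(o - 3) = (-6 + c)/(-3 + o))
(R(10, -10) + 38)² = ((-6 - 10)/(-3 + 10) + 38)² = (-16/7 + 38)² = (250/7)² = 62500/49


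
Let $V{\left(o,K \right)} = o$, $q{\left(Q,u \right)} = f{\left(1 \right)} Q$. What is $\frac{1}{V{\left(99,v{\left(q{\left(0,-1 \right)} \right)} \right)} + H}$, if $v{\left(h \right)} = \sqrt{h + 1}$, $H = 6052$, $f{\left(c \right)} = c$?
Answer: $\frac{1}{6151} \approx 0.00016258$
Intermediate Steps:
$q{\left(Q,u \right)} = Q$ ($q{\left(Q,u \right)} = 1 Q = Q$)
$v{\left(h \right)} = \sqrt{1 + h}$
$\frac{1}{V{\left(99,v{\left(q{\left(0,-1 \right)} \right)} \right)} + H} = \frac{1}{99 + 6052} = \frac{1}{6151}$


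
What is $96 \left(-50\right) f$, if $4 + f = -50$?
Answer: $259200$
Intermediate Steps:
$f = -54$ ($f = -4 - 50 = -54$)
$96 \left(-50\right) f = 96 \left(-50\right) \left(-54\right) = \left(-4800\right) \left(-54\right) = 259200$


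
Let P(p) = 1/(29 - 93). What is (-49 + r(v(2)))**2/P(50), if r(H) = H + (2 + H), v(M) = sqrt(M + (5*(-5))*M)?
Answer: -129088 + 48128*I*sqrt(3) ≈ -1.2909e+5 + 83360.0*I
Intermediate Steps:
P(p) = -1/64 (P(p) = 1/(-64) = -1/64)
v(M) = 2*sqrt(6)*sqrt(-M) (v(M) = sqrt(M - 25*M) = sqrt(-24*M) = 2*sqrt(6)*sqrt(-M))
r(H) = 2 + 2*H
(-49 + r(v(2)))**2/P(50) = (-49 + (2 + 2*(2*sqrt(6)*sqrt(-1*2))))**2/(-1/64) = (-49 + (2 + 2*(2*sqrt(6)*sqrt(-2))))**2*(-64) = (-49 + (2 + 2*(2*sqrt(6)*(I*sqrt(2)))))**2*(-64) = (-49 + (2 + 2*(4*I*sqrt(3))))**2*(-64) = (-49 + (2 + 8*I*sqrt(3)))**2*(-64) = (-47 + 8*I*sqrt(3))**2*(-64) = -64*(-47 + 8*I*sqrt(3))**2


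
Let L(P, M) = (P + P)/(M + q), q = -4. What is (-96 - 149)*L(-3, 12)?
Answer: 735/4 ≈ 183.75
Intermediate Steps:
L(P, M) = 2*P/(-4 + M) (L(P, M) = (P + P)/(M - 4) = (2*P)/(-4 + M) = 2*P/(-4 + M))
(-96 - 149)*L(-3, 12) = (-96 - 149)*(2*(-3)/(-4 + 12)) = -490*(-3)/8 = -245*(-¾) = 735/4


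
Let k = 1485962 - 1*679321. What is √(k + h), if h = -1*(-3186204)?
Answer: √3992845 ≈ 1998.2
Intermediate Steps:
k = 806641 (k = 1485962 - 679321 = 806641)
h = 3186204
√(k + h) = √(806641 + 3186204) = √3992845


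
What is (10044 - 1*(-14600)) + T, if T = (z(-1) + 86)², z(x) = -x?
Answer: 32213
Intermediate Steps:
T = 7569 (T = (-1*(-1) + 86)² = (1 + 86)² = 87² = 7569)
(10044 - 1*(-14600)) + T = (10044 - 1*(-14600)) + 7569 = (10044 + 14600) + 7569 = 24644 + 7569 = 32213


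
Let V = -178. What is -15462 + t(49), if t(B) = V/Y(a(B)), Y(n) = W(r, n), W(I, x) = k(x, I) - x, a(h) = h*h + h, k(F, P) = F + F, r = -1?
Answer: -18941039/1225 ≈ -15462.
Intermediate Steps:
k(F, P) = 2*F
a(h) = h + h**2 (a(h) = h**2 + h = h + h**2)
W(I, x) = x (W(I, x) = 2*x - x = x)
Y(n) = n
t(B) = -178/(B*(1 + B)) (t(B) = -178*1/(B*(1 + B)) = -178/(B*(1 + B)))
-15462 + t(49) = -15462 - 178/(49*(1 + 49)) = -15462 - 178*1/49/50 = -15462 - 178*1/49*1/50 = -15462 - 89/1225 = -18941039/1225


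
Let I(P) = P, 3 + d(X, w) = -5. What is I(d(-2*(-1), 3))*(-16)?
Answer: 128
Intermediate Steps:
d(X, w) = -8 (d(X, w) = -3 - 5 = -8)
I(d(-2*(-1), 3))*(-16) = -8*(-16) = 128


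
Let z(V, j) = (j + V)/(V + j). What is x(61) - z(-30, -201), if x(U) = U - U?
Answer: -1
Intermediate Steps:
z(V, j) = 1 (z(V, j) = (V + j)/(V + j) = 1)
x(U) = 0
x(61) - z(-30, -201) = 0 - 1*1 = 0 - 1 = -1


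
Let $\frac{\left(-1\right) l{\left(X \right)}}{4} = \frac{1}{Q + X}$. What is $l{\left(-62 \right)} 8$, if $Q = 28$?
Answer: $\frac{16}{17} \approx 0.94118$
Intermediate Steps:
$l{\left(X \right)} = - \frac{4}{28 + X}$
$l{\left(-62 \right)} 8 = - \frac{4}{28 - 62} \cdot 8 = - \frac{4}{-34} \cdot 8 = \left(-4\right) \left(- \frac{1}{34}\right) 8 = \frac{2}{17} \cdot 8 = \frac{16}{17}$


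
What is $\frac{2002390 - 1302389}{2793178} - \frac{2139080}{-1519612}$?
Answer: $\frac{1759640278963}{1061136701734} \approx 1.6583$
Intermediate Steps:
$\frac{2002390 - 1302389}{2793178} - \frac{2139080}{-1519612} = 700001 \cdot \frac{1}{2793178} - - \frac{534770}{379903} = \frac{700001}{2793178} + \frac{534770}{379903} = \frac{1759640278963}{1061136701734}$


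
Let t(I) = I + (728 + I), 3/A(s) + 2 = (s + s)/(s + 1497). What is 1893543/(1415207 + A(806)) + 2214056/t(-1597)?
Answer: -1561207808718962/1741457490939 ≈ -896.50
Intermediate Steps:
A(s) = 3/(-2 + 2*s/(1497 + s)) (A(s) = 3/(-2 + (s + s)/(s + 1497)) = 3/(-2 + (2*s)/(1497 + s)) = 3/(-2 + 2*s/(1497 + s)))
t(I) = 728 + 2*I
1893543/(1415207 + A(806)) + 2214056/t(-1597) = 1893543/(1415207 + (-3/2 - 1/998*806)) + 2214056/(728 + 2*(-1597)) = 1893543/(1415207 + (-3/2 - 403/499)) + 2214056/(728 - 3194) = 1893543/(1415207 - 2303/998) + 2214056/(-2466) = 1893543/(1412374283/998) + 2214056*(-1/2466) = 1893543*(998/1412374283) - 1107028/1233 = 1889755914/1412374283 - 1107028/1233 = -1561207808718962/1741457490939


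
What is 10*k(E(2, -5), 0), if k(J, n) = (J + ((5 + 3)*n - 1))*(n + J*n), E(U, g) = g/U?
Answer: 0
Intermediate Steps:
k(J, n) = (n + J*n)*(-1 + J + 8*n) (k(J, n) = (J + (8*n - 1))*(n + J*n) = (J + (-1 + 8*n))*(n + J*n) = (-1 + J + 8*n)*(n + J*n) = (n + J*n)*(-1 + J + 8*n))
10*k(E(2, -5), 0) = 10*(0*(-1 + (-5/2)**2 + 8*0 + 8*(-5/2)*0)) = 10*(0*(-1 + (-5*1/2)**2 + 0 + 8*(-5*1/2)*0)) = 10*(0*(-1 + (-5/2)**2 + 0 + 8*(-5/2)*0)) = 10*(0*(-1 + 25/4 + 0 + 0)) = 10*(0*(21/4)) = 10*0 = 0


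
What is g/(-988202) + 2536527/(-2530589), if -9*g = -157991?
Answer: -22959219776785/22506597998802 ≈ -1.0201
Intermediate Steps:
g = 157991/9 (g = -1/9*(-157991) = 157991/9 ≈ 17555.)
g/(-988202) + 2536527/(-2530589) = (157991/9)/(-988202) + 2536527/(-2530589) = (157991/9)*(-1/988202) + 2536527*(-1/2530589) = -157991/8893818 - 2536527/2530589 = -22959219776785/22506597998802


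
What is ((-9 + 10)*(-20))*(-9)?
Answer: 180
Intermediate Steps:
((-9 + 10)*(-20))*(-9) = (1*(-20))*(-9) = -20*(-9) = 180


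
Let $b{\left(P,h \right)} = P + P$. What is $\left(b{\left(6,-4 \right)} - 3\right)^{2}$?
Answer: $81$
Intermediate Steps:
$b{\left(P,h \right)} = 2 P$
$\left(b{\left(6,-4 \right)} - 3\right)^{2} = \left(2 \cdot 6 - 3\right)^{2} = \left(12 + \left(-3 + 0\right)\right)^{2} = \left(12 - 3\right)^{2} = 9^{2} = 81$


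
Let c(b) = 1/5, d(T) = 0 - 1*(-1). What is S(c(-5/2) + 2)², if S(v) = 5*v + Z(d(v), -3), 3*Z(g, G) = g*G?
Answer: 100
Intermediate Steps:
d(T) = 1 (d(T) = 0 + 1 = 1)
Z(g, G) = G*g/3 (Z(g, G) = (g*G)/3 = (G*g)/3 = G*g/3)
c(b) = ⅕
S(v) = -1 + 5*v (S(v) = 5*v + (⅓)*(-3)*1 = 5*v - 1 = -1 + 5*v)
S(c(-5/2) + 2)² = (-1 + 5*(⅕ + 2))² = (-1 + 5*(11/5))² = (-1 + 11)² = 10² = 100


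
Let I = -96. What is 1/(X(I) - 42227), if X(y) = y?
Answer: -1/42323 ≈ -2.3628e-5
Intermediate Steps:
1/(X(I) - 42227) = 1/(-96 - 42227) = 1/(-42323) = -1/42323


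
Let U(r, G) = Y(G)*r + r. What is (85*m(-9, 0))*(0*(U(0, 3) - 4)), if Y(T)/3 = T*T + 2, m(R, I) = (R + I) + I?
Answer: 0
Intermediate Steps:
m(R, I) = R + 2*I (m(R, I) = (I + R) + I = R + 2*I)
Y(T) = 6 + 3*T² (Y(T) = 3*(T*T + 2) = 3*(T² + 2) = 3*(2 + T²) = 6 + 3*T²)
U(r, G) = r + r*(6 + 3*G²) (U(r, G) = (6 + 3*G²)*r + r = r*(6 + 3*G²) + r = r + r*(6 + 3*G²))
(85*m(-9, 0))*(0*(U(0, 3) - 4)) = (85*(-9 + 2*0))*(0*(0*(7 + 3*3²) - 4)) = (85*(-9 + 0))*(0*(0*(7 + 3*9) - 4)) = (85*(-9))*(0*(0*(7 + 27) - 4)) = -0*(0*34 - 4) = -0*(0 - 4) = -0*(-4) = -765*0 = 0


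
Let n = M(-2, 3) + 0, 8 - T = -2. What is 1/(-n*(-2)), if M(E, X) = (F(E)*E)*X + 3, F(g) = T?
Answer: -1/114 ≈ -0.0087719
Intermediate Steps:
T = 10 (T = 8 - 1*(-2) = 8 + 2 = 10)
F(g) = 10
M(E, X) = 3 + 10*E*X (M(E, X) = (10*E)*X + 3 = 10*E*X + 3 = 3 + 10*E*X)
n = -57 (n = (3 + 10*(-2)*3) + 0 = (3 - 60) + 0 = -57 + 0 = -57)
1/(-n*(-2)) = 1/(-1*(-57)*(-2)) = 1/(57*(-2)) = 1/(-114) = -1/114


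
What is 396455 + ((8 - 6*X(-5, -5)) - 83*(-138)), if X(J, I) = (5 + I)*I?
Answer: 407917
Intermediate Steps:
X(J, I) = I*(5 + I)
396455 + ((8 - 6*X(-5, -5)) - 83*(-138)) = 396455 + ((8 - (-30)*(5 - 5)) - 83*(-138)) = 396455 + ((8 - (-30)*0) + 11454) = 396455 + ((8 - 6*0) + 11454) = 396455 + ((8 + 0) + 11454) = 396455 + (8 + 11454) = 396455 + 11462 = 407917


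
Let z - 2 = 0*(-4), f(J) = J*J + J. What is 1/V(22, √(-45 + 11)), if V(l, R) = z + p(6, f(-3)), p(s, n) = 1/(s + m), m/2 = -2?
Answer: ⅖ ≈ 0.40000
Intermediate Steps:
f(J) = J + J² (f(J) = J² + J = J + J²)
m = -4 (m = 2*(-2) = -4)
z = 2 (z = 2 + 0*(-4) = 2 + 0 = 2)
p(s, n) = 1/(-4 + s) (p(s, n) = 1/(s - 4) = 1/(-4 + s))
V(l, R) = 5/2 (V(l, R) = 2 + 1/(-4 + 6) = 2 + 1/2 = 2 + ½ = 5/2)
1/V(22, √(-45 + 11)) = 1/(5/2) = ⅖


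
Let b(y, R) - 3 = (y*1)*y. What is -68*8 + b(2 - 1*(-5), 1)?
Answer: -492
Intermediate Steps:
b(y, R) = 3 + y**2 (b(y, R) = 3 + (y*1)*y = 3 + y*y = 3 + y**2)
-68*8 + b(2 - 1*(-5), 1) = -68*8 + (3 + (2 - 1*(-5))**2) = -544 + (3 + (2 + 5)**2) = -544 + (3 + 7**2) = -544 + (3 + 49) = -544 + 52 = -492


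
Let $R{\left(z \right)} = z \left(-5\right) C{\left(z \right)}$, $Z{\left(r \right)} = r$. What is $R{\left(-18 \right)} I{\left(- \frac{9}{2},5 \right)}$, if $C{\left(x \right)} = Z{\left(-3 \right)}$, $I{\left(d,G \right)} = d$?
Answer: $1215$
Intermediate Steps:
$C{\left(x \right)} = -3$
$R{\left(z \right)} = 15 z$ ($R{\left(z \right)} = z \left(-5\right) \left(-3\right) = - 5 z \left(-3\right) = 15 z$)
$R{\left(-18 \right)} I{\left(- \frac{9}{2},5 \right)} = 15 \left(-18\right) \left(- \frac{9}{2}\right) = - 270 \left(\left(-9\right) \frac{1}{2}\right) = \left(-270\right) \left(- \frac{9}{2}\right) = 1215$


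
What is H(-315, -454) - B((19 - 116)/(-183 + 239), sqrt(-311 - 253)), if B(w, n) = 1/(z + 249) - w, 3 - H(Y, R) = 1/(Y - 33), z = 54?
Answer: 207889/164024 ≈ 1.2674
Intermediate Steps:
H(Y, R) = 3 - 1/(-33 + Y) (H(Y, R) = 3 - 1/(Y - 33) = 3 - 1/(-33 + Y))
B(w, n) = 1/303 - w (B(w, n) = 1/(54 + 249) - w = 1/303 - w)
H(-315, -454) - B((19 - 116)/(-183 + 239), sqrt(-311 - 253)) = (-100 + 3*(-315))/(-33 - 315) - (1/303 - (19 - 116)/(-183 + 239)) = (-100 - 945)/(-348) - (1/303 - (-97)/56) = -1/348*(-1045) - (1/303 - (-97)/56) = 1045/348 - (1/303 - 1*(-97/56)) = 1045/348 - (1/303 + 97/56) = 1045/348 - 1*29447/16968 = 1045/348 - 29447/16968 = 207889/164024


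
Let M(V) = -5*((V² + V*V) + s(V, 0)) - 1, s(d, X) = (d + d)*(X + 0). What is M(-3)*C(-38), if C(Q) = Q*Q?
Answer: -131404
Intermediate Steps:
C(Q) = Q²
s(d, X) = 2*X*d (s(d, X) = (2*d)*X = 2*X*d)
M(V) = -1 - 10*V² (M(V) = -5*((V² + V*V) + 2*0*V) - 1 = -5*((V² + V²) + 0) - 1 = -5*(2*V² + 0) - 1 = -10*V² - 1 = -1 - 10*V²)
M(-3)*C(-38) = (-1 - 10*(-3)²)*(-38)² = (-1 - 10*9)*1444 = (-1 - 90)*1444 = -91*1444 = -131404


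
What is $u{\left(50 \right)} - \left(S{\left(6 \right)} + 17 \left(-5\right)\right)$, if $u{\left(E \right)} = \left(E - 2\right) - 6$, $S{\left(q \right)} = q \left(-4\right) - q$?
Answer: $157$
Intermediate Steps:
$S{\left(q \right)} = - 5 q$ ($S{\left(q \right)} = - 4 q - q = - 5 q$)
$u{\left(E \right)} = -8 + E$ ($u{\left(E \right)} = \left(-2 + E\right) - 6 = -8 + E$)
$u{\left(50 \right)} - \left(S{\left(6 \right)} + 17 \left(-5\right)\right) = \left(-8 + 50\right) - \left(\left(-5\right) 6 + 17 \left(-5\right)\right) = 42 - \left(-30 - 85\right) = 42 - -115 = 42 + 115 = 157$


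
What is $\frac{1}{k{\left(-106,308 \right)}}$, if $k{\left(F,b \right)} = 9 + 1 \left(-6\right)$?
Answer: $\frac{1}{3} \approx 0.33333$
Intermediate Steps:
$k{\left(F,b \right)} = 3$ ($k{\left(F,b \right)} = 9 - 6 = 3$)
$\frac{1}{k{\left(-106,308 \right)}} = \frac{1}{3}$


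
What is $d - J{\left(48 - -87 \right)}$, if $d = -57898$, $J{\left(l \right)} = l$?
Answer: $-58033$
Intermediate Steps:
$d - J{\left(48 - -87 \right)} = -57898 - \left(48 - -87\right) = -57898 - \left(48 + 87\right) = -57898 - 135 = -58033$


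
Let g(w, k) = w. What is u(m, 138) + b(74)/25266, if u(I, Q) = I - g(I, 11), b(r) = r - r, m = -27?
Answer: 0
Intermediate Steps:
b(r) = 0
u(I, Q) = 0 (u(I, Q) = I - I = 0)
u(m, 138) + b(74)/25266 = 0 + 0/25266 = 0 + 0*(1/25266) = 0 + 0 = 0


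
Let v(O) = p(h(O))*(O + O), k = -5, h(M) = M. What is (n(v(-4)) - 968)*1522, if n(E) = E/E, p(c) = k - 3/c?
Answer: -1471774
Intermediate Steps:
p(c) = -5 - 3/c
v(O) = 2*O*(-5 - 3/O) (v(O) = (-5 - 3/O)*(O + O) = (-5 - 3/O)*(2*O) = 2*O*(-5 - 3/O))
n(E) = 1
(n(v(-4)) - 968)*1522 = (1 - 968)*1522 = -967*1522 = -1471774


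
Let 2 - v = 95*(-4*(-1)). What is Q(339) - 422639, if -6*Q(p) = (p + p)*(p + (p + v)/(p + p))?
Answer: -921879/2 ≈ -4.6094e+5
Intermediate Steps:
v = -378 (v = 2 - 95*(-4*(-1)) = 2 - 95*4 = 2 - 1*380 = 2 - 380 = -378)
Q(p) = -p*(p + (-378 + p)/(2*p))/3 (Q(p) = -(p + p)*(p + (p - 378)/(p + p))/6 = -2*p*(p + (-378 + p)/((2*p)))/6 = -2*p*(p + (-378 + p)*(1/(2*p)))/6 = -2*p*(p + (-378 + p)/(2*p))/6 = -p*(p + (-378 + p)/(2*p))/3)
Q(339) - 422639 = (63 - ⅓*339² - ⅙*339) - 422639 = (63 - ⅓*114921 - 113/2) - 422639 = (63 - 38307 - 113/2) - 422639 = -76601/2 - 422639 = -921879/2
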